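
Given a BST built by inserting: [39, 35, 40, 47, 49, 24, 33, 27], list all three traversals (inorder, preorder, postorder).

Tree insertion order: [39, 35, 40, 47, 49, 24, 33, 27]
Tree (level-order array): [39, 35, 40, 24, None, None, 47, None, 33, None, 49, 27]
Inorder (L, root, R): [24, 27, 33, 35, 39, 40, 47, 49]
Preorder (root, L, R): [39, 35, 24, 33, 27, 40, 47, 49]
Postorder (L, R, root): [27, 33, 24, 35, 49, 47, 40, 39]


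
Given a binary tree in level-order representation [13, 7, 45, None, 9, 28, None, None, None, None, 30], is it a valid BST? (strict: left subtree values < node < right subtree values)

Level-order array: [13, 7, 45, None, 9, 28, None, None, None, None, 30]
Validate using subtree bounds (lo, hi): at each node, require lo < value < hi,
then recurse left with hi=value and right with lo=value.
Preorder trace (stopping at first violation):
  at node 13 with bounds (-inf, +inf): OK
  at node 7 with bounds (-inf, 13): OK
  at node 9 with bounds (7, 13): OK
  at node 45 with bounds (13, +inf): OK
  at node 28 with bounds (13, 45): OK
  at node 30 with bounds (28, 45): OK
No violation found at any node.
Result: Valid BST


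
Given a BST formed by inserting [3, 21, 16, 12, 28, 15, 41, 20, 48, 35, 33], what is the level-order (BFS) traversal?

Tree insertion order: [3, 21, 16, 12, 28, 15, 41, 20, 48, 35, 33]
Tree (level-order array): [3, None, 21, 16, 28, 12, 20, None, 41, None, 15, None, None, 35, 48, None, None, 33]
BFS from the root, enqueuing left then right child of each popped node:
  queue [3] -> pop 3, enqueue [21], visited so far: [3]
  queue [21] -> pop 21, enqueue [16, 28], visited so far: [3, 21]
  queue [16, 28] -> pop 16, enqueue [12, 20], visited so far: [3, 21, 16]
  queue [28, 12, 20] -> pop 28, enqueue [41], visited so far: [3, 21, 16, 28]
  queue [12, 20, 41] -> pop 12, enqueue [15], visited so far: [3, 21, 16, 28, 12]
  queue [20, 41, 15] -> pop 20, enqueue [none], visited so far: [3, 21, 16, 28, 12, 20]
  queue [41, 15] -> pop 41, enqueue [35, 48], visited so far: [3, 21, 16, 28, 12, 20, 41]
  queue [15, 35, 48] -> pop 15, enqueue [none], visited so far: [3, 21, 16, 28, 12, 20, 41, 15]
  queue [35, 48] -> pop 35, enqueue [33], visited so far: [3, 21, 16, 28, 12, 20, 41, 15, 35]
  queue [48, 33] -> pop 48, enqueue [none], visited so far: [3, 21, 16, 28, 12, 20, 41, 15, 35, 48]
  queue [33] -> pop 33, enqueue [none], visited so far: [3, 21, 16, 28, 12, 20, 41, 15, 35, 48, 33]
Result: [3, 21, 16, 28, 12, 20, 41, 15, 35, 48, 33]


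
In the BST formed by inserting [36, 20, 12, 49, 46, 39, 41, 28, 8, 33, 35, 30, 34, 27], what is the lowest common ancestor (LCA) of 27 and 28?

Tree insertion order: [36, 20, 12, 49, 46, 39, 41, 28, 8, 33, 35, 30, 34, 27]
Tree (level-order array): [36, 20, 49, 12, 28, 46, None, 8, None, 27, 33, 39, None, None, None, None, None, 30, 35, None, 41, None, None, 34]
In a BST, the LCA of p=27, q=28 is the first node v on the
root-to-leaf path with p <= v <= q (go left if both < v, right if both > v).
Walk from root:
  at 36: both 27 and 28 < 36, go left
  at 20: both 27 and 28 > 20, go right
  at 28: 27 <= 28 <= 28, this is the LCA
LCA = 28


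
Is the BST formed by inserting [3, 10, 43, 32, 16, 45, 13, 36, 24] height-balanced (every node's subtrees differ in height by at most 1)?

Tree (level-order array): [3, None, 10, None, 43, 32, 45, 16, 36, None, None, 13, 24]
Definition: a tree is height-balanced if, at every node, |h(left) - h(right)| <= 1 (empty subtree has height -1).
Bottom-up per-node check:
  node 13: h_left=-1, h_right=-1, diff=0 [OK], height=0
  node 24: h_left=-1, h_right=-1, diff=0 [OK], height=0
  node 16: h_left=0, h_right=0, diff=0 [OK], height=1
  node 36: h_left=-1, h_right=-1, diff=0 [OK], height=0
  node 32: h_left=1, h_right=0, diff=1 [OK], height=2
  node 45: h_left=-1, h_right=-1, diff=0 [OK], height=0
  node 43: h_left=2, h_right=0, diff=2 [FAIL (|2-0|=2 > 1)], height=3
  node 10: h_left=-1, h_right=3, diff=4 [FAIL (|-1-3|=4 > 1)], height=4
  node 3: h_left=-1, h_right=4, diff=5 [FAIL (|-1-4|=5 > 1)], height=5
Node 43 violates the condition: |2 - 0| = 2 > 1.
Result: Not balanced


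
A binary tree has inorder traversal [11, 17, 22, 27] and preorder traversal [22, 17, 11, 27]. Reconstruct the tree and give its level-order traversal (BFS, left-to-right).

Inorder:  [11, 17, 22, 27]
Preorder: [22, 17, 11, 27]
Algorithm: preorder visits root first, so consume preorder in order;
for each root, split the current inorder slice at that value into
left-subtree inorder and right-subtree inorder, then recurse.
Recursive splits:
  root=22; inorder splits into left=[11, 17], right=[27]
  root=17; inorder splits into left=[11], right=[]
  root=11; inorder splits into left=[], right=[]
  root=27; inorder splits into left=[], right=[]
Reconstructed level-order: [22, 17, 27, 11]


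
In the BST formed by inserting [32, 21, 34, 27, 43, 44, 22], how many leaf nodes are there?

Tree built from: [32, 21, 34, 27, 43, 44, 22]
Tree (level-order array): [32, 21, 34, None, 27, None, 43, 22, None, None, 44]
Rule: A leaf has 0 children.
Per-node child counts:
  node 32: 2 child(ren)
  node 21: 1 child(ren)
  node 27: 1 child(ren)
  node 22: 0 child(ren)
  node 34: 1 child(ren)
  node 43: 1 child(ren)
  node 44: 0 child(ren)
Matching nodes: [22, 44]
Count of leaf nodes: 2


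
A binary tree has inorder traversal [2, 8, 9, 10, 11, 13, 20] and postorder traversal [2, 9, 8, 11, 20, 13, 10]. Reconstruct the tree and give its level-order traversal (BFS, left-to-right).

Inorder:   [2, 8, 9, 10, 11, 13, 20]
Postorder: [2, 9, 8, 11, 20, 13, 10]
Algorithm: postorder visits root last, so walk postorder right-to-left;
each value is the root of the current inorder slice — split it at that
value, recurse on the right subtree first, then the left.
Recursive splits:
  root=10; inorder splits into left=[2, 8, 9], right=[11, 13, 20]
  root=13; inorder splits into left=[11], right=[20]
  root=20; inorder splits into left=[], right=[]
  root=11; inorder splits into left=[], right=[]
  root=8; inorder splits into left=[2], right=[9]
  root=9; inorder splits into left=[], right=[]
  root=2; inorder splits into left=[], right=[]
Reconstructed level-order: [10, 8, 13, 2, 9, 11, 20]


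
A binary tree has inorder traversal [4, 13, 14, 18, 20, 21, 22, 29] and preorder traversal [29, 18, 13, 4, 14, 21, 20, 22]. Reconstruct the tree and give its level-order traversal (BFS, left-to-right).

Inorder:  [4, 13, 14, 18, 20, 21, 22, 29]
Preorder: [29, 18, 13, 4, 14, 21, 20, 22]
Algorithm: preorder visits root first, so consume preorder in order;
for each root, split the current inorder slice at that value into
left-subtree inorder and right-subtree inorder, then recurse.
Recursive splits:
  root=29; inorder splits into left=[4, 13, 14, 18, 20, 21, 22], right=[]
  root=18; inorder splits into left=[4, 13, 14], right=[20, 21, 22]
  root=13; inorder splits into left=[4], right=[14]
  root=4; inorder splits into left=[], right=[]
  root=14; inorder splits into left=[], right=[]
  root=21; inorder splits into left=[20], right=[22]
  root=20; inorder splits into left=[], right=[]
  root=22; inorder splits into left=[], right=[]
Reconstructed level-order: [29, 18, 13, 21, 4, 14, 20, 22]


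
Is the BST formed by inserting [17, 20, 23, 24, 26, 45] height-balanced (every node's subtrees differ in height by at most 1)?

Tree (level-order array): [17, None, 20, None, 23, None, 24, None, 26, None, 45]
Definition: a tree is height-balanced if, at every node, |h(left) - h(right)| <= 1 (empty subtree has height -1).
Bottom-up per-node check:
  node 45: h_left=-1, h_right=-1, diff=0 [OK], height=0
  node 26: h_left=-1, h_right=0, diff=1 [OK], height=1
  node 24: h_left=-1, h_right=1, diff=2 [FAIL (|-1-1|=2 > 1)], height=2
  node 23: h_left=-1, h_right=2, diff=3 [FAIL (|-1-2|=3 > 1)], height=3
  node 20: h_left=-1, h_right=3, diff=4 [FAIL (|-1-3|=4 > 1)], height=4
  node 17: h_left=-1, h_right=4, diff=5 [FAIL (|-1-4|=5 > 1)], height=5
Node 24 violates the condition: |-1 - 1| = 2 > 1.
Result: Not balanced


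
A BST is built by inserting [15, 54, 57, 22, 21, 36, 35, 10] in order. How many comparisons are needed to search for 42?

Search path for 42: 15 -> 54 -> 22 -> 36
Found: False
Comparisons: 4


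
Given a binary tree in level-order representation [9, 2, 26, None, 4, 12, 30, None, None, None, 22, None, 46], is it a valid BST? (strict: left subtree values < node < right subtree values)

Level-order array: [9, 2, 26, None, 4, 12, 30, None, None, None, 22, None, 46]
Validate using subtree bounds (lo, hi): at each node, require lo < value < hi,
then recurse left with hi=value and right with lo=value.
Preorder trace (stopping at first violation):
  at node 9 with bounds (-inf, +inf): OK
  at node 2 with bounds (-inf, 9): OK
  at node 4 with bounds (2, 9): OK
  at node 26 with bounds (9, +inf): OK
  at node 12 with bounds (9, 26): OK
  at node 22 with bounds (12, 26): OK
  at node 30 with bounds (26, +inf): OK
  at node 46 with bounds (30, +inf): OK
No violation found at any node.
Result: Valid BST


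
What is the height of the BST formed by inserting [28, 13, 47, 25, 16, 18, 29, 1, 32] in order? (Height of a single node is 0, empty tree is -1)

Insertion order: [28, 13, 47, 25, 16, 18, 29, 1, 32]
Tree (level-order array): [28, 13, 47, 1, 25, 29, None, None, None, 16, None, None, 32, None, 18]
Compute height bottom-up (empty subtree = -1):
  height(1) = 1 + max(-1, -1) = 0
  height(18) = 1 + max(-1, -1) = 0
  height(16) = 1 + max(-1, 0) = 1
  height(25) = 1 + max(1, -1) = 2
  height(13) = 1 + max(0, 2) = 3
  height(32) = 1 + max(-1, -1) = 0
  height(29) = 1 + max(-1, 0) = 1
  height(47) = 1 + max(1, -1) = 2
  height(28) = 1 + max(3, 2) = 4
Height = 4


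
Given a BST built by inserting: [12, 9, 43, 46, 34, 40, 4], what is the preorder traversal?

Tree insertion order: [12, 9, 43, 46, 34, 40, 4]
Tree (level-order array): [12, 9, 43, 4, None, 34, 46, None, None, None, 40]
Preorder traversal: [12, 9, 4, 43, 34, 40, 46]


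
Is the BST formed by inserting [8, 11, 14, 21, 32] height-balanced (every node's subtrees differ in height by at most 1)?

Tree (level-order array): [8, None, 11, None, 14, None, 21, None, 32]
Definition: a tree is height-balanced if, at every node, |h(left) - h(right)| <= 1 (empty subtree has height -1).
Bottom-up per-node check:
  node 32: h_left=-1, h_right=-1, diff=0 [OK], height=0
  node 21: h_left=-1, h_right=0, diff=1 [OK], height=1
  node 14: h_left=-1, h_right=1, diff=2 [FAIL (|-1-1|=2 > 1)], height=2
  node 11: h_left=-1, h_right=2, diff=3 [FAIL (|-1-2|=3 > 1)], height=3
  node 8: h_left=-1, h_right=3, diff=4 [FAIL (|-1-3|=4 > 1)], height=4
Node 14 violates the condition: |-1 - 1| = 2 > 1.
Result: Not balanced


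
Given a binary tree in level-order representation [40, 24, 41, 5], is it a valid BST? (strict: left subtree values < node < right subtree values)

Level-order array: [40, 24, 41, 5]
Validate using subtree bounds (lo, hi): at each node, require lo < value < hi,
then recurse left with hi=value and right with lo=value.
Preorder trace (stopping at first violation):
  at node 40 with bounds (-inf, +inf): OK
  at node 24 with bounds (-inf, 40): OK
  at node 5 with bounds (-inf, 24): OK
  at node 41 with bounds (40, +inf): OK
No violation found at any node.
Result: Valid BST


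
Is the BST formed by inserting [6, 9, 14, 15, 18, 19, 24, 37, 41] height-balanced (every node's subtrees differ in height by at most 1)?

Tree (level-order array): [6, None, 9, None, 14, None, 15, None, 18, None, 19, None, 24, None, 37, None, 41]
Definition: a tree is height-balanced if, at every node, |h(left) - h(right)| <= 1 (empty subtree has height -1).
Bottom-up per-node check:
  node 41: h_left=-1, h_right=-1, diff=0 [OK], height=0
  node 37: h_left=-1, h_right=0, diff=1 [OK], height=1
  node 24: h_left=-1, h_right=1, diff=2 [FAIL (|-1-1|=2 > 1)], height=2
  node 19: h_left=-1, h_right=2, diff=3 [FAIL (|-1-2|=3 > 1)], height=3
  node 18: h_left=-1, h_right=3, diff=4 [FAIL (|-1-3|=4 > 1)], height=4
  node 15: h_left=-1, h_right=4, diff=5 [FAIL (|-1-4|=5 > 1)], height=5
  node 14: h_left=-1, h_right=5, diff=6 [FAIL (|-1-5|=6 > 1)], height=6
  node 9: h_left=-1, h_right=6, diff=7 [FAIL (|-1-6|=7 > 1)], height=7
  node 6: h_left=-1, h_right=7, diff=8 [FAIL (|-1-7|=8 > 1)], height=8
Node 24 violates the condition: |-1 - 1| = 2 > 1.
Result: Not balanced


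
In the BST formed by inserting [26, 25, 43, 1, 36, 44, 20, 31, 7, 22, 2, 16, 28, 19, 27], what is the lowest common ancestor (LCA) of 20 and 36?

Tree insertion order: [26, 25, 43, 1, 36, 44, 20, 31, 7, 22, 2, 16, 28, 19, 27]
Tree (level-order array): [26, 25, 43, 1, None, 36, 44, None, 20, 31, None, None, None, 7, 22, 28, None, 2, 16, None, None, 27, None, None, None, None, 19]
In a BST, the LCA of p=20, q=36 is the first node v on the
root-to-leaf path with p <= v <= q (go left if both < v, right if both > v).
Walk from root:
  at 26: 20 <= 26 <= 36, this is the LCA
LCA = 26


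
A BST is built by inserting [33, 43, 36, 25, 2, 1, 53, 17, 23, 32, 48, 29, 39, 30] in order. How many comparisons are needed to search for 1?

Search path for 1: 33 -> 25 -> 2 -> 1
Found: True
Comparisons: 4


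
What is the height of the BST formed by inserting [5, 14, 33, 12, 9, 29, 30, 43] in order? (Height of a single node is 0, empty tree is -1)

Insertion order: [5, 14, 33, 12, 9, 29, 30, 43]
Tree (level-order array): [5, None, 14, 12, 33, 9, None, 29, 43, None, None, None, 30]
Compute height bottom-up (empty subtree = -1):
  height(9) = 1 + max(-1, -1) = 0
  height(12) = 1 + max(0, -1) = 1
  height(30) = 1 + max(-1, -1) = 0
  height(29) = 1 + max(-1, 0) = 1
  height(43) = 1 + max(-1, -1) = 0
  height(33) = 1 + max(1, 0) = 2
  height(14) = 1 + max(1, 2) = 3
  height(5) = 1 + max(-1, 3) = 4
Height = 4


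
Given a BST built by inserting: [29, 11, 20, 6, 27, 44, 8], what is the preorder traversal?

Tree insertion order: [29, 11, 20, 6, 27, 44, 8]
Tree (level-order array): [29, 11, 44, 6, 20, None, None, None, 8, None, 27]
Preorder traversal: [29, 11, 6, 8, 20, 27, 44]


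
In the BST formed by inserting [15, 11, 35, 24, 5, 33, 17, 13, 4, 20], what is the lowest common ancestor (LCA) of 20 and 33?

Tree insertion order: [15, 11, 35, 24, 5, 33, 17, 13, 4, 20]
Tree (level-order array): [15, 11, 35, 5, 13, 24, None, 4, None, None, None, 17, 33, None, None, None, 20]
In a BST, the LCA of p=20, q=33 is the first node v on the
root-to-leaf path with p <= v <= q (go left if both < v, right if both > v).
Walk from root:
  at 15: both 20 and 33 > 15, go right
  at 35: both 20 and 33 < 35, go left
  at 24: 20 <= 24 <= 33, this is the LCA
LCA = 24


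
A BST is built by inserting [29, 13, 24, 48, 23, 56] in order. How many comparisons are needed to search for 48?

Search path for 48: 29 -> 48
Found: True
Comparisons: 2


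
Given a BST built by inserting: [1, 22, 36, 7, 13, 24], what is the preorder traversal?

Tree insertion order: [1, 22, 36, 7, 13, 24]
Tree (level-order array): [1, None, 22, 7, 36, None, 13, 24]
Preorder traversal: [1, 22, 7, 13, 36, 24]


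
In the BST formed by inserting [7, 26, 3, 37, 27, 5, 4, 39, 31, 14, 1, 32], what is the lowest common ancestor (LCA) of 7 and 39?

Tree insertion order: [7, 26, 3, 37, 27, 5, 4, 39, 31, 14, 1, 32]
Tree (level-order array): [7, 3, 26, 1, 5, 14, 37, None, None, 4, None, None, None, 27, 39, None, None, None, 31, None, None, None, 32]
In a BST, the LCA of p=7, q=39 is the first node v on the
root-to-leaf path with p <= v <= q (go left if both < v, right if both > v).
Walk from root:
  at 7: 7 <= 7 <= 39, this is the LCA
LCA = 7


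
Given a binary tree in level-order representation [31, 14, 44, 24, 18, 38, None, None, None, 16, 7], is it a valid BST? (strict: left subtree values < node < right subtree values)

Level-order array: [31, 14, 44, 24, 18, 38, None, None, None, 16, 7]
Validate using subtree bounds (lo, hi): at each node, require lo < value < hi,
then recurse left with hi=value and right with lo=value.
Preorder trace (stopping at first violation):
  at node 31 with bounds (-inf, +inf): OK
  at node 14 with bounds (-inf, 31): OK
  at node 24 with bounds (-inf, 14): VIOLATION
Node 24 violates its bound: not (-inf < 24 < 14).
Result: Not a valid BST


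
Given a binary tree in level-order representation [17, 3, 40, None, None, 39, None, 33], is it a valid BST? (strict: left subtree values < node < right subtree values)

Level-order array: [17, 3, 40, None, None, 39, None, 33]
Validate using subtree bounds (lo, hi): at each node, require lo < value < hi,
then recurse left with hi=value and right with lo=value.
Preorder trace (stopping at first violation):
  at node 17 with bounds (-inf, +inf): OK
  at node 3 with bounds (-inf, 17): OK
  at node 40 with bounds (17, +inf): OK
  at node 39 with bounds (17, 40): OK
  at node 33 with bounds (17, 39): OK
No violation found at any node.
Result: Valid BST


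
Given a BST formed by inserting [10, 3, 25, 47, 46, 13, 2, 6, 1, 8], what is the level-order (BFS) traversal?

Tree insertion order: [10, 3, 25, 47, 46, 13, 2, 6, 1, 8]
Tree (level-order array): [10, 3, 25, 2, 6, 13, 47, 1, None, None, 8, None, None, 46]
BFS from the root, enqueuing left then right child of each popped node:
  queue [10] -> pop 10, enqueue [3, 25], visited so far: [10]
  queue [3, 25] -> pop 3, enqueue [2, 6], visited so far: [10, 3]
  queue [25, 2, 6] -> pop 25, enqueue [13, 47], visited so far: [10, 3, 25]
  queue [2, 6, 13, 47] -> pop 2, enqueue [1], visited so far: [10, 3, 25, 2]
  queue [6, 13, 47, 1] -> pop 6, enqueue [8], visited so far: [10, 3, 25, 2, 6]
  queue [13, 47, 1, 8] -> pop 13, enqueue [none], visited so far: [10, 3, 25, 2, 6, 13]
  queue [47, 1, 8] -> pop 47, enqueue [46], visited so far: [10, 3, 25, 2, 6, 13, 47]
  queue [1, 8, 46] -> pop 1, enqueue [none], visited so far: [10, 3, 25, 2, 6, 13, 47, 1]
  queue [8, 46] -> pop 8, enqueue [none], visited so far: [10, 3, 25, 2, 6, 13, 47, 1, 8]
  queue [46] -> pop 46, enqueue [none], visited so far: [10, 3, 25, 2, 6, 13, 47, 1, 8, 46]
Result: [10, 3, 25, 2, 6, 13, 47, 1, 8, 46]


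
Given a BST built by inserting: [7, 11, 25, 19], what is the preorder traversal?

Tree insertion order: [7, 11, 25, 19]
Tree (level-order array): [7, None, 11, None, 25, 19]
Preorder traversal: [7, 11, 25, 19]


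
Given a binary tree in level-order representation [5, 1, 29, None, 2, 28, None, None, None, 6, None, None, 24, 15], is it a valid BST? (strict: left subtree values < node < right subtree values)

Level-order array: [5, 1, 29, None, 2, 28, None, None, None, 6, None, None, 24, 15]
Validate using subtree bounds (lo, hi): at each node, require lo < value < hi,
then recurse left with hi=value and right with lo=value.
Preorder trace (stopping at first violation):
  at node 5 with bounds (-inf, +inf): OK
  at node 1 with bounds (-inf, 5): OK
  at node 2 with bounds (1, 5): OK
  at node 29 with bounds (5, +inf): OK
  at node 28 with bounds (5, 29): OK
  at node 6 with bounds (5, 28): OK
  at node 24 with bounds (6, 28): OK
  at node 15 with bounds (6, 24): OK
No violation found at any node.
Result: Valid BST


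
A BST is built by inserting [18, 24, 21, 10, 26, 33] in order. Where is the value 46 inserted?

Starting tree (level order): [18, 10, 24, None, None, 21, 26, None, None, None, 33]
Insertion path: 18 -> 24 -> 26 -> 33
Result: insert 46 as right child of 33
Final tree (level order): [18, 10, 24, None, None, 21, 26, None, None, None, 33, None, 46]


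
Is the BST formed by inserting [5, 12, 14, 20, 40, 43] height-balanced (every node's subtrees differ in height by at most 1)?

Tree (level-order array): [5, None, 12, None, 14, None, 20, None, 40, None, 43]
Definition: a tree is height-balanced if, at every node, |h(left) - h(right)| <= 1 (empty subtree has height -1).
Bottom-up per-node check:
  node 43: h_left=-1, h_right=-1, diff=0 [OK], height=0
  node 40: h_left=-1, h_right=0, diff=1 [OK], height=1
  node 20: h_left=-1, h_right=1, diff=2 [FAIL (|-1-1|=2 > 1)], height=2
  node 14: h_left=-1, h_right=2, diff=3 [FAIL (|-1-2|=3 > 1)], height=3
  node 12: h_left=-1, h_right=3, diff=4 [FAIL (|-1-3|=4 > 1)], height=4
  node 5: h_left=-1, h_right=4, diff=5 [FAIL (|-1-4|=5 > 1)], height=5
Node 20 violates the condition: |-1 - 1| = 2 > 1.
Result: Not balanced


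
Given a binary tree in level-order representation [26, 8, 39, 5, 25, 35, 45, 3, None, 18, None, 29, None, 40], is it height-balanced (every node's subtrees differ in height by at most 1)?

Tree (level-order array): [26, 8, 39, 5, 25, 35, 45, 3, None, 18, None, 29, None, 40]
Definition: a tree is height-balanced if, at every node, |h(left) - h(right)| <= 1 (empty subtree has height -1).
Bottom-up per-node check:
  node 3: h_left=-1, h_right=-1, diff=0 [OK], height=0
  node 5: h_left=0, h_right=-1, diff=1 [OK], height=1
  node 18: h_left=-1, h_right=-1, diff=0 [OK], height=0
  node 25: h_left=0, h_right=-1, diff=1 [OK], height=1
  node 8: h_left=1, h_right=1, diff=0 [OK], height=2
  node 29: h_left=-1, h_right=-1, diff=0 [OK], height=0
  node 35: h_left=0, h_right=-1, diff=1 [OK], height=1
  node 40: h_left=-1, h_right=-1, diff=0 [OK], height=0
  node 45: h_left=0, h_right=-1, diff=1 [OK], height=1
  node 39: h_left=1, h_right=1, diff=0 [OK], height=2
  node 26: h_left=2, h_right=2, diff=0 [OK], height=3
All nodes satisfy the balance condition.
Result: Balanced


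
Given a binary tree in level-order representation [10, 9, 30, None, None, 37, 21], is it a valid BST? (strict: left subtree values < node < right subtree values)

Level-order array: [10, 9, 30, None, None, 37, 21]
Validate using subtree bounds (lo, hi): at each node, require lo < value < hi,
then recurse left with hi=value and right with lo=value.
Preorder trace (stopping at first violation):
  at node 10 with bounds (-inf, +inf): OK
  at node 9 with bounds (-inf, 10): OK
  at node 30 with bounds (10, +inf): OK
  at node 37 with bounds (10, 30): VIOLATION
Node 37 violates its bound: not (10 < 37 < 30).
Result: Not a valid BST


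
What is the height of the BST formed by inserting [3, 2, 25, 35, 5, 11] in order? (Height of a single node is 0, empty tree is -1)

Insertion order: [3, 2, 25, 35, 5, 11]
Tree (level-order array): [3, 2, 25, None, None, 5, 35, None, 11]
Compute height bottom-up (empty subtree = -1):
  height(2) = 1 + max(-1, -1) = 0
  height(11) = 1 + max(-1, -1) = 0
  height(5) = 1 + max(-1, 0) = 1
  height(35) = 1 + max(-1, -1) = 0
  height(25) = 1 + max(1, 0) = 2
  height(3) = 1 + max(0, 2) = 3
Height = 3


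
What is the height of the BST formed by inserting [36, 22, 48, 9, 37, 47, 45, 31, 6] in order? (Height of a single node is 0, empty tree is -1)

Insertion order: [36, 22, 48, 9, 37, 47, 45, 31, 6]
Tree (level-order array): [36, 22, 48, 9, 31, 37, None, 6, None, None, None, None, 47, None, None, 45]
Compute height bottom-up (empty subtree = -1):
  height(6) = 1 + max(-1, -1) = 0
  height(9) = 1 + max(0, -1) = 1
  height(31) = 1 + max(-1, -1) = 0
  height(22) = 1 + max(1, 0) = 2
  height(45) = 1 + max(-1, -1) = 0
  height(47) = 1 + max(0, -1) = 1
  height(37) = 1 + max(-1, 1) = 2
  height(48) = 1 + max(2, -1) = 3
  height(36) = 1 + max(2, 3) = 4
Height = 4


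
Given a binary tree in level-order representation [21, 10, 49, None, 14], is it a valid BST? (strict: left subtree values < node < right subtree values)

Level-order array: [21, 10, 49, None, 14]
Validate using subtree bounds (lo, hi): at each node, require lo < value < hi,
then recurse left with hi=value and right with lo=value.
Preorder trace (stopping at first violation):
  at node 21 with bounds (-inf, +inf): OK
  at node 10 with bounds (-inf, 21): OK
  at node 14 with bounds (10, 21): OK
  at node 49 with bounds (21, +inf): OK
No violation found at any node.
Result: Valid BST


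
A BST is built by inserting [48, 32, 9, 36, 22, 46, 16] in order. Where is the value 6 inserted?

Starting tree (level order): [48, 32, None, 9, 36, None, 22, None, 46, 16]
Insertion path: 48 -> 32 -> 9
Result: insert 6 as left child of 9
Final tree (level order): [48, 32, None, 9, 36, 6, 22, None, 46, None, None, 16]


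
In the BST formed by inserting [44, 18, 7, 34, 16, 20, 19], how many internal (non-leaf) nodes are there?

Tree built from: [44, 18, 7, 34, 16, 20, 19]
Tree (level-order array): [44, 18, None, 7, 34, None, 16, 20, None, None, None, 19]
Rule: An internal node has at least one child.
Per-node child counts:
  node 44: 1 child(ren)
  node 18: 2 child(ren)
  node 7: 1 child(ren)
  node 16: 0 child(ren)
  node 34: 1 child(ren)
  node 20: 1 child(ren)
  node 19: 0 child(ren)
Matching nodes: [44, 18, 7, 34, 20]
Count of internal (non-leaf) nodes: 5


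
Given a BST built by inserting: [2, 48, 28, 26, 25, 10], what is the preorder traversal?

Tree insertion order: [2, 48, 28, 26, 25, 10]
Tree (level-order array): [2, None, 48, 28, None, 26, None, 25, None, 10]
Preorder traversal: [2, 48, 28, 26, 25, 10]


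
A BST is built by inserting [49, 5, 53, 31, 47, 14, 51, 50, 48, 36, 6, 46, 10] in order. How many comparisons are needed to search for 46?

Search path for 46: 49 -> 5 -> 31 -> 47 -> 36 -> 46
Found: True
Comparisons: 6


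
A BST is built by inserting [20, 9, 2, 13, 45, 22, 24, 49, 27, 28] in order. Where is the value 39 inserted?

Starting tree (level order): [20, 9, 45, 2, 13, 22, 49, None, None, None, None, None, 24, None, None, None, 27, None, 28]
Insertion path: 20 -> 45 -> 22 -> 24 -> 27 -> 28
Result: insert 39 as right child of 28
Final tree (level order): [20, 9, 45, 2, 13, 22, 49, None, None, None, None, None, 24, None, None, None, 27, None, 28, None, 39]


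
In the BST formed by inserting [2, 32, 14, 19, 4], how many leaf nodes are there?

Tree built from: [2, 32, 14, 19, 4]
Tree (level-order array): [2, None, 32, 14, None, 4, 19]
Rule: A leaf has 0 children.
Per-node child counts:
  node 2: 1 child(ren)
  node 32: 1 child(ren)
  node 14: 2 child(ren)
  node 4: 0 child(ren)
  node 19: 0 child(ren)
Matching nodes: [4, 19]
Count of leaf nodes: 2


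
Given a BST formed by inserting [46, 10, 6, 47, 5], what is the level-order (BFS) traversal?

Tree insertion order: [46, 10, 6, 47, 5]
Tree (level-order array): [46, 10, 47, 6, None, None, None, 5]
BFS from the root, enqueuing left then right child of each popped node:
  queue [46] -> pop 46, enqueue [10, 47], visited so far: [46]
  queue [10, 47] -> pop 10, enqueue [6], visited so far: [46, 10]
  queue [47, 6] -> pop 47, enqueue [none], visited so far: [46, 10, 47]
  queue [6] -> pop 6, enqueue [5], visited so far: [46, 10, 47, 6]
  queue [5] -> pop 5, enqueue [none], visited so far: [46, 10, 47, 6, 5]
Result: [46, 10, 47, 6, 5]


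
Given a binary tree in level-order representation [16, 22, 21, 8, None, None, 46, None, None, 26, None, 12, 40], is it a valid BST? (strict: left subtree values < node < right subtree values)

Level-order array: [16, 22, 21, 8, None, None, 46, None, None, 26, None, 12, 40]
Validate using subtree bounds (lo, hi): at each node, require lo < value < hi,
then recurse left with hi=value and right with lo=value.
Preorder trace (stopping at first violation):
  at node 16 with bounds (-inf, +inf): OK
  at node 22 with bounds (-inf, 16): VIOLATION
Node 22 violates its bound: not (-inf < 22 < 16).
Result: Not a valid BST


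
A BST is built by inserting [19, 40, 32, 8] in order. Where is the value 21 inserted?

Starting tree (level order): [19, 8, 40, None, None, 32]
Insertion path: 19 -> 40 -> 32
Result: insert 21 as left child of 32
Final tree (level order): [19, 8, 40, None, None, 32, None, 21]


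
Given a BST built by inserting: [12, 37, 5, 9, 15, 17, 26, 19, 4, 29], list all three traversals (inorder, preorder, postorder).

Tree insertion order: [12, 37, 5, 9, 15, 17, 26, 19, 4, 29]
Tree (level-order array): [12, 5, 37, 4, 9, 15, None, None, None, None, None, None, 17, None, 26, 19, 29]
Inorder (L, root, R): [4, 5, 9, 12, 15, 17, 19, 26, 29, 37]
Preorder (root, L, R): [12, 5, 4, 9, 37, 15, 17, 26, 19, 29]
Postorder (L, R, root): [4, 9, 5, 19, 29, 26, 17, 15, 37, 12]


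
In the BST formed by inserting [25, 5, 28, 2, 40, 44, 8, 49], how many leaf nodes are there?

Tree built from: [25, 5, 28, 2, 40, 44, 8, 49]
Tree (level-order array): [25, 5, 28, 2, 8, None, 40, None, None, None, None, None, 44, None, 49]
Rule: A leaf has 0 children.
Per-node child counts:
  node 25: 2 child(ren)
  node 5: 2 child(ren)
  node 2: 0 child(ren)
  node 8: 0 child(ren)
  node 28: 1 child(ren)
  node 40: 1 child(ren)
  node 44: 1 child(ren)
  node 49: 0 child(ren)
Matching nodes: [2, 8, 49]
Count of leaf nodes: 3


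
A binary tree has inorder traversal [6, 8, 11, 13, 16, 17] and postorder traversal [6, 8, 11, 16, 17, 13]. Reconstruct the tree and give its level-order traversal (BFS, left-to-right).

Inorder:   [6, 8, 11, 13, 16, 17]
Postorder: [6, 8, 11, 16, 17, 13]
Algorithm: postorder visits root last, so walk postorder right-to-left;
each value is the root of the current inorder slice — split it at that
value, recurse on the right subtree first, then the left.
Recursive splits:
  root=13; inorder splits into left=[6, 8, 11], right=[16, 17]
  root=17; inorder splits into left=[16], right=[]
  root=16; inorder splits into left=[], right=[]
  root=11; inorder splits into left=[6, 8], right=[]
  root=8; inorder splits into left=[6], right=[]
  root=6; inorder splits into left=[], right=[]
Reconstructed level-order: [13, 11, 17, 8, 16, 6]


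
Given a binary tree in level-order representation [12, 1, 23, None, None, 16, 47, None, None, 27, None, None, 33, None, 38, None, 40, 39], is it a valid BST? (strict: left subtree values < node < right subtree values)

Level-order array: [12, 1, 23, None, None, 16, 47, None, None, 27, None, None, 33, None, 38, None, 40, 39]
Validate using subtree bounds (lo, hi): at each node, require lo < value < hi,
then recurse left with hi=value and right with lo=value.
Preorder trace (stopping at first violation):
  at node 12 with bounds (-inf, +inf): OK
  at node 1 with bounds (-inf, 12): OK
  at node 23 with bounds (12, +inf): OK
  at node 16 with bounds (12, 23): OK
  at node 47 with bounds (23, +inf): OK
  at node 27 with bounds (23, 47): OK
  at node 33 with bounds (27, 47): OK
  at node 38 with bounds (33, 47): OK
  at node 40 with bounds (38, 47): OK
  at node 39 with bounds (38, 40): OK
No violation found at any node.
Result: Valid BST


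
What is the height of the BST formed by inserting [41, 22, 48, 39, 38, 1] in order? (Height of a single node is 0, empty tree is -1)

Insertion order: [41, 22, 48, 39, 38, 1]
Tree (level-order array): [41, 22, 48, 1, 39, None, None, None, None, 38]
Compute height bottom-up (empty subtree = -1):
  height(1) = 1 + max(-1, -1) = 0
  height(38) = 1 + max(-1, -1) = 0
  height(39) = 1 + max(0, -1) = 1
  height(22) = 1 + max(0, 1) = 2
  height(48) = 1 + max(-1, -1) = 0
  height(41) = 1 + max(2, 0) = 3
Height = 3


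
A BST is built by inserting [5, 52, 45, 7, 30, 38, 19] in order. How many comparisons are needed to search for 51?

Search path for 51: 5 -> 52 -> 45
Found: False
Comparisons: 3


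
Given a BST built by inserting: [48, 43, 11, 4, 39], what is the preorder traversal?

Tree insertion order: [48, 43, 11, 4, 39]
Tree (level-order array): [48, 43, None, 11, None, 4, 39]
Preorder traversal: [48, 43, 11, 4, 39]


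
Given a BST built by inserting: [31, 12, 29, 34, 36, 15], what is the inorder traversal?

Tree insertion order: [31, 12, 29, 34, 36, 15]
Tree (level-order array): [31, 12, 34, None, 29, None, 36, 15]
Inorder traversal: [12, 15, 29, 31, 34, 36]


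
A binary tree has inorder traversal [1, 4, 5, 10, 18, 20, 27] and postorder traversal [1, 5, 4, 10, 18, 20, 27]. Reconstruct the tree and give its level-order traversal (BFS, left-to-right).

Inorder:   [1, 4, 5, 10, 18, 20, 27]
Postorder: [1, 5, 4, 10, 18, 20, 27]
Algorithm: postorder visits root last, so walk postorder right-to-left;
each value is the root of the current inorder slice — split it at that
value, recurse on the right subtree first, then the left.
Recursive splits:
  root=27; inorder splits into left=[1, 4, 5, 10, 18, 20], right=[]
  root=20; inorder splits into left=[1, 4, 5, 10, 18], right=[]
  root=18; inorder splits into left=[1, 4, 5, 10], right=[]
  root=10; inorder splits into left=[1, 4, 5], right=[]
  root=4; inorder splits into left=[1], right=[5]
  root=5; inorder splits into left=[], right=[]
  root=1; inorder splits into left=[], right=[]
Reconstructed level-order: [27, 20, 18, 10, 4, 1, 5]


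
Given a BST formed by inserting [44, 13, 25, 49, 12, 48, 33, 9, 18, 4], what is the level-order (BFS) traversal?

Tree insertion order: [44, 13, 25, 49, 12, 48, 33, 9, 18, 4]
Tree (level-order array): [44, 13, 49, 12, 25, 48, None, 9, None, 18, 33, None, None, 4]
BFS from the root, enqueuing left then right child of each popped node:
  queue [44] -> pop 44, enqueue [13, 49], visited so far: [44]
  queue [13, 49] -> pop 13, enqueue [12, 25], visited so far: [44, 13]
  queue [49, 12, 25] -> pop 49, enqueue [48], visited so far: [44, 13, 49]
  queue [12, 25, 48] -> pop 12, enqueue [9], visited so far: [44, 13, 49, 12]
  queue [25, 48, 9] -> pop 25, enqueue [18, 33], visited so far: [44, 13, 49, 12, 25]
  queue [48, 9, 18, 33] -> pop 48, enqueue [none], visited so far: [44, 13, 49, 12, 25, 48]
  queue [9, 18, 33] -> pop 9, enqueue [4], visited so far: [44, 13, 49, 12, 25, 48, 9]
  queue [18, 33, 4] -> pop 18, enqueue [none], visited so far: [44, 13, 49, 12, 25, 48, 9, 18]
  queue [33, 4] -> pop 33, enqueue [none], visited so far: [44, 13, 49, 12, 25, 48, 9, 18, 33]
  queue [4] -> pop 4, enqueue [none], visited so far: [44, 13, 49, 12, 25, 48, 9, 18, 33, 4]
Result: [44, 13, 49, 12, 25, 48, 9, 18, 33, 4]


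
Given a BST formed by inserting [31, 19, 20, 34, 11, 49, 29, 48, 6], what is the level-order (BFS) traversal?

Tree insertion order: [31, 19, 20, 34, 11, 49, 29, 48, 6]
Tree (level-order array): [31, 19, 34, 11, 20, None, 49, 6, None, None, 29, 48]
BFS from the root, enqueuing left then right child of each popped node:
  queue [31] -> pop 31, enqueue [19, 34], visited so far: [31]
  queue [19, 34] -> pop 19, enqueue [11, 20], visited so far: [31, 19]
  queue [34, 11, 20] -> pop 34, enqueue [49], visited so far: [31, 19, 34]
  queue [11, 20, 49] -> pop 11, enqueue [6], visited so far: [31, 19, 34, 11]
  queue [20, 49, 6] -> pop 20, enqueue [29], visited so far: [31, 19, 34, 11, 20]
  queue [49, 6, 29] -> pop 49, enqueue [48], visited so far: [31, 19, 34, 11, 20, 49]
  queue [6, 29, 48] -> pop 6, enqueue [none], visited so far: [31, 19, 34, 11, 20, 49, 6]
  queue [29, 48] -> pop 29, enqueue [none], visited so far: [31, 19, 34, 11, 20, 49, 6, 29]
  queue [48] -> pop 48, enqueue [none], visited so far: [31, 19, 34, 11, 20, 49, 6, 29, 48]
Result: [31, 19, 34, 11, 20, 49, 6, 29, 48]


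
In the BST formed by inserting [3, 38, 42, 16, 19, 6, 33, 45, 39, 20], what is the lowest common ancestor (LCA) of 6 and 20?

Tree insertion order: [3, 38, 42, 16, 19, 6, 33, 45, 39, 20]
Tree (level-order array): [3, None, 38, 16, 42, 6, 19, 39, 45, None, None, None, 33, None, None, None, None, 20]
In a BST, the LCA of p=6, q=20 is the first node v on the
root-to-leaf path with p <= v <= q (go left if both < v, right if both > v).
Walk from root:
  at 3: both 6 and 20 > 3, go right
  at 38: both 6 and 20 < 38, go left
  at 16: 6 <= 16 <= 20, this is the LCA
LCA = 16


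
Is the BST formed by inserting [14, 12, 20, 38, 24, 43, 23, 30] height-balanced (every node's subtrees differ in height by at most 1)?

Tree (level-order array): [14, 12, 20, None, None, None, 38, 24, 43, 23, 30]
Definition: a tree is height-balanced if, at every node, |h(left) - h(right)| <= 1 (empty subtree has height -1).
Bottom-up per-node check:
  node 12: h_left=-1, h_right=-1, diff=0 [OK], height=0
  node 23: h_left=-1, h_right=-1, diff=0 [OK], height=0
  node 30: h_left=-1, h_right=-1, diff=0 [OK], height=0
  node 24: h_left=0, h_right=0, diff=0 [OK], height=1
  node 43: h_left=-1, h_right=-1, diff=0 [OK], height=0
  node 38: h_left=1, h_right=0, diff=1 [OK], height=2
  node 20: h_left=-1, h_right=2, diff=3 [FAIL (|-1-2|=3 > 1)], height=3
  node 14: h_left=0, h_right=3, diff=3 [FAIL (|0-3|=3 > 1)], height=4
Node 20 violates the condition: |-1 - 2| = 3 > 1.
Result: Not balanced


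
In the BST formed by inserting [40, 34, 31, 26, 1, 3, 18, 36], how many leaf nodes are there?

Tree built from: [40, 34, 31, 26, 1, 3, 18, 36]
Tree (level-order array): [40, 34, None, 31, 36, 26, None, None, None, 1, None, None, 3, None, 18]
Rule: A leaf has 0 children.
Per-node child counts:
  node 40: 1 child(ren)
  node 34: 2 child(ren)
  node 31: 1 child(ren)
  node 26: 1 child(ren)
  node 1: 1 child(ren)
  node 3: 1 child(ren)
  node 18: 0 child(ren)
  node 36: 0 child(ren)
Matching nodes: [18, 36]
Count of leaf nodes: 2


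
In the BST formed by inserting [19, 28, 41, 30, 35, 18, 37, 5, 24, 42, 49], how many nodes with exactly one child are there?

Tree built from: [19, 28, 41, 30, 35, 18, 37, 5, 24, 42, 49]
Tree (level-order array): [19, 18, 28, 5, None, 24, 41, None, None, None, None, 30, 42, None, 35, None, 49, None, 37]
Rule: These are nodes with exactly 1 non-null child.
Per-node child counts:
  node 19: 2 child(ren)
  node 18: 1 child(ren)
  node 5: 0 child(ren)
  node 28: 2 child(ren)
  node 24: 0 child(ren)
  node 41: 2 child(ren)
  node 30: 1 child(ren)
  node 35: 1 child(ren)
  node 37: 0 child(ren)
  node 42: 1 child(ren)
  node 49: 0 child(ren)
Matching nodes: [18, 30, 35, 42]
Count of nodes with exactly one child: 4


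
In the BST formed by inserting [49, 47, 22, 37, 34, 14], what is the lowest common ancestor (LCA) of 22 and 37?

Tree insertion order: [49, 47, 22, 37, 34, 14]
Tree (level-order array): [49, 47, None, 22, None, 14, 37, None, None, 34]
In a BST, the LCA of p=22, q=37 is the first node v on the
root-to-leaf path with p <= v <= q (go left if both < v, right if both > v).
Walk from root:
  at 49: both 22 and 37 < 49, go left
  at 47: both 22 and 37 < 47, go left
  at 22: 22 <= 22 <= 37, this is the LCA
LCA = 22


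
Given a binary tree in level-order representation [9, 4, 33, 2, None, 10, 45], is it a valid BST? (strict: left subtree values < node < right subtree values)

Level-order array: [9, 4, 33, 2, None, 10, 45]
Validate using subtree bounds (lo, hi): at each node, require lo < value < hi,
then recurse left with hi=value and right with lo=value.
Preorder trace (stopping at first violation):
  at node 9 with bounds (-inf, +inf): OK
  at node 4 with bounds (-inf, 9): OK
  at node 2 with bounds (-inf, 4): OK
  at node 33 with bounds (9, +inf): OK
  at node 10 with bounds (9, 33): OK
  at node 45 with bounds (33, +inf): OK
No violation found at any node.
Result: Valid BST


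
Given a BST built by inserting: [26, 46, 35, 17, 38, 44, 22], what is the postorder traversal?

Tree insertion order: [26, 46, 35, 17, 38, 44, 22]
Tree (level-order array): [26, 17, 46, None, 22, 35, None, None, None, None, 38, None, 44]
Postorder traversal: [22, 17, 44, 38, 35, 46, 26]


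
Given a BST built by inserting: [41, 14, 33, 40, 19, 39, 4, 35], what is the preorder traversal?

Tree insertion order: [41, 14, 33, 40, 19, 39, 4, 35]
Tree (level-order array): [41, 14, None, 4, 33, None, None, 19, 40, None, None, 39, None, 35]
Preorder traversal: [41, 14, 4, 33, 19, 40, 39, 35]


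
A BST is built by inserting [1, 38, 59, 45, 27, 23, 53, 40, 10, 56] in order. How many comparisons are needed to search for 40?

Search path for 40: 1 -> 38 -> 59 -> 45 -> 40
Found: True
Comparisons: 5


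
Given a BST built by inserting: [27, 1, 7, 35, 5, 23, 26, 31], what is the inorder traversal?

Tree insertion order: [27, 1, 7, 35, 5, 23, 26, 31]
Tree (level-order array): [27, 1, 35, None, 7, 31, None, 5, 23, None, None, None, None, None, 26]
Inorder traversal: [1, 5, 7, 23, 26, 27, 31, 35]


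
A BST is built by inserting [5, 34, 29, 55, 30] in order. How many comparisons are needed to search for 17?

Search path for 17: 5 -> 34 -> 29
Found: False
Comparisons: 3


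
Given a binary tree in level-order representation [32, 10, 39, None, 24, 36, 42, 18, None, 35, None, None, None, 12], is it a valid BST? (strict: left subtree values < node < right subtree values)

Level-order array: [32, 10, 39, None, 24, 36, 42, 18, None, 35, None, None, None, 12]
Validate using subtree bounds (lo, hi): at each node, require lo < value < hi,
then recurse left with hi=value and right with lo=value.
Preorder trace (stopping at first violation):
  at node 32 with bounds (-inf, +inf): OK
  at node 10 with bounds (-inf, 32): OK
  at node 24 with bounds (10, 32): OK
  at node 18 with bounds (10, 24): OK
  at node 12 with bounds (10, 18): OK
  at node 39 with bounds (32, +inf): OK
  at node 36 with bounds (32, 39): OK
  at node 35 with bounds (32, 36): OK
  at node 42 with bounds (39, +inf): OK
No violation found at any node.
Result: Valid BST
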